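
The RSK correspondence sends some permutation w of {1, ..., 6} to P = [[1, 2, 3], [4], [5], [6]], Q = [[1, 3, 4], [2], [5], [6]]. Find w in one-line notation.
Reverse the RSK construction: for i from n down to 1, find the cell of Q containing i, remove the entry at that cell from P, and reverse-bump it up through P; the value ejected from row 1 is w(i).

Step i=6: Q has 6 at row 4, column 1; remove 6 from row 4 of P and reverse-bump: 6 enters row 3 and ejects 5; 5 enters row 2 and ejects 4; 4 enters row 1 and ejects 3. So w(6) = 3. P is now [[1, 2, 4], [5], [6]].
Step i=5: Q has 5 at row 3, column 1; remove 6 from row 3 of P and reverse-bump: 6 enters row 2 and ejects 5; 5 enters row 1 and ejects 4. So w(5) = 4. P is now [[1, 2, 5], [6]].
Step i=4: Q has 4 at row 1, column 3; remove that cell from P, ejecting 5. So w(4) = 5. P is now [[1, 2], [6]].
Step i=3: Q has 3 at row 1, column 2; remove that cell from P, ejecting 2. So w(3) = 2. P is now [[1], [6]].
Step i=2: Q has 2 at row 2, column 1; remove 6 from row 2 of P and reverse-bump: 6 enters row 1 and ejects 1. So w(2) = 1. P is now [[6]].
Step i=1: Q has 1 at row 1, column 1; remove that cell from P, ejecting 6. So w(1) = 6. P is now [].

So w = 6 1 2 5 4 3.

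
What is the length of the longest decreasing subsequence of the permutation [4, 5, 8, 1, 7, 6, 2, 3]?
4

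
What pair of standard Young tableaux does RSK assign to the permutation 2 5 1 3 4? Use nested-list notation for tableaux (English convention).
P = [[1, 3, 4], [2, 5]], Q = [[1, 2, 5], [3, 4]]

Insert each entry of the permutation into P by Schensted row insertion, recording in Q the position of each new cell.

Insert 2: appended to row 1. P = [[2]].
Insert 5: appended to row 1. P = [[2, 5]].
Insert 1: 1 bumps 2 from row 1; 2 starts row 2. P = [[1, 5], [2]].
Insert 3: 3 bumps 5 from row 1; 5 appends to row 2. P = [[1, 3], [2, 5]].
Insert 4: appended to row 1. P = [[1, 3, 4], [2, 5]].

So P = [[1, 3, 4], [2, 5]], Q = [[1, 2, 5], [3, 4]].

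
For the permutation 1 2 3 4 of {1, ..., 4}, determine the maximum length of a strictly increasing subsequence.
4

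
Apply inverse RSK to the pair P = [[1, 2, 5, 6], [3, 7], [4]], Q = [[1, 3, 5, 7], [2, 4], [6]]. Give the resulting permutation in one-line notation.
4 1 7 3 5 2 6

Reverse RSK: for i = n, n-1, ..., 1, locate i in Q, remove the corresponding corner cell from P, and reverse-bump its entry up through P; the value ejected from row 1 is w(i).

So w = 4 1 7 3 5 2 6.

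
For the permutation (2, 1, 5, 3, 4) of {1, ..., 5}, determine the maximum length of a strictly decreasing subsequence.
2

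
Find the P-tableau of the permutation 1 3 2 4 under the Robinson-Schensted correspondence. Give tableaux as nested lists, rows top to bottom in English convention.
Insert 1: appended to row 1. P = [[1]].
Insert 3: appended to row 1. P = [[1, 3]].
Insert 2: 2 bumps 3 from row 1; 3 starts row 2. P = [[1, 2], [3]].
Insert 4: appended to row 1. P = [[1, 2, 4], [3]].

So P = [[1, 2, 4], [3]].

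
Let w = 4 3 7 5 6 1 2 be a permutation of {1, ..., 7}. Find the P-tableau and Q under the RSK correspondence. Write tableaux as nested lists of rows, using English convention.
Insert each entry of the permutation into P by Schensted row insertion, recording in Q the position of each new cell.

Insert 4: appended to row 1. P = [[4]], Q = [[1]].
Insert 3: 3 bumps 4 from row 1; 4 starts row 2. P = [[3], [4]], Q = [[1], [2]].
Insert 7: appended to row 1. P = [[3, 7], [4]], Q = [[1, 3], [2]].
Insert 5: 5 bumps 7 from row 1; 7 appends to row 2. P = [[3, 5], [4, 7]], Q = [[1, 3], [2, 4]].
Insert 6: appended to row 1. P = [[3, 5, 6], [4, 7]], Q = [[1, 3, 5], [2, 4]].
Insert 1: 1 bumps 3 from row 1; 3 bumps 4 from row 2; 4 starts row 3. P = [[1, 5, 6], [3, 7], [4]], Q = [[1, 3, 5], [2, 4], [6]].
Insert 2: 2 bumps 5 from row 1; 5 bumps 7 from row 2; 7 appends to row 3. P = [[1, 2, 6], [3, 5], [4, 7]], Q = [[1, 3, 5], [2, 4], [6, 7]].

So P = [[1, 2, 6], [3, 5], [4, 7]], Q = [[1, 3, 5], [2, 4], [6, 7]].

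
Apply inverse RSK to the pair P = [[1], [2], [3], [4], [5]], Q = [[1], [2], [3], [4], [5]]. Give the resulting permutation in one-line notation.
Reverse RSK: for i = n, n-1, ..., 1, locate i in Q, remove the corresponding corner cell from P, and reverse-bump its entry up through P; the value ejected from row 1 is w(i).

So w = 5 4 3 2 1.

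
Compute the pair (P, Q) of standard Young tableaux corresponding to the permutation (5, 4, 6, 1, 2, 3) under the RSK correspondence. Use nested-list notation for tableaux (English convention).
Insert each entry of the permutation into P by Schensted row insertion, recording in Q the position of each new cell.

Insert 5: appended to row 1. P = [[5]].
Insert 4: 4 bumps 5 from row 1; 5 starts row 2. P = [[4], [5]].
Insert 6: appended to row 1. P = [[4, 6], [5]].
Insert 1: 1 bumps 4 from row 1; 4 bumps 5 from row 2; 5 starts row 3. P = [[1, 6], [4], [5]].
Insert 2: 2 bumps 6 from row 1; 6 appends to row 2. P = [[1, 2], [4, 6], [5]].
Insert 3: appended to row 1. P = [[1, 2, 3], [4, 6], [5]].

So P = [[1, 2, 3], [4, 6], [5]], Q = [[1, 3, 6], [2, 5], [4]].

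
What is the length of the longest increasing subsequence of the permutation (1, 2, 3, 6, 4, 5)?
5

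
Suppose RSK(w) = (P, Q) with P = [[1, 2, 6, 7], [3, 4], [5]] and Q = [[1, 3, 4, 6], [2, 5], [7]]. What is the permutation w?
3 1 5 6 4 7 2

Reverse the RSK construction: for i from n down to 1, find the cell of Q containing i, remove the entry at that cell from P, and reverse-bump it up through P; the value ejected from row 1 is w(i).

Step i=7: Q has 7 at row 3, column 1; remove 5 from row 3 of P and reverse-bump: 5 enters row 2 and ejects 4; 4 enters row 1 and ejects 2. So w(7) = 2. P is now [[1, 4, 6, 7], [3, 5]].
Step i=6: Q has 6 at row 1, column 4; remove that cell from P, ejecting 7. So w(6) = 7. P is now [[1, 4, 6], [3, 5]].
Step i=5: Q has 5 at row 2, column 2; remove 5 from row 2 of P and reverse-bump: 5 enters row 1 and ejects 4. So w(5) = 4. P is now [[1, 5, 6], [3]].
Step i=4: Q has 4 at row 1, column 3; remove that cell from P, ejecting 6. So w(4) = 6. P is now [[1, 5], [3]].
Step i=3: Q has 3 at row 1, column 2; remove that cell from P, ejecting 5. So w(3) = 5. P is now [[1], [3]].
Step i=2: Q has 2 at row 2, column 1; remove 3 from row 2 of P and reverse-bump: 3 enters row 1 and ejects 1. So w(2) = 1. P is now [[3]].
Step i=1: Q has 1 at row 1, column 1; remove that cell from P, ejecting 3. So w(1) = 3. P is now [].

So w = 3 1 5 6 4 7 2.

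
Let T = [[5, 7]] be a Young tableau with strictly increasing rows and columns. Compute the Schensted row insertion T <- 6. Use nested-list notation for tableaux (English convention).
In row 1, 6 replaces 7 (the leftmost entry greater than 6); 7 is bumped to row 2. 7 starts a new row 2. The new tableau is [[5, 6], [7]].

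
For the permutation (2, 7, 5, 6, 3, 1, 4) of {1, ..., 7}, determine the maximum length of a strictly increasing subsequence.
3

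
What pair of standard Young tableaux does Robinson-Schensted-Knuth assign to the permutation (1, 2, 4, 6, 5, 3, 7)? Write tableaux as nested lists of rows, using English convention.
Insert each entry of the permutation into P by Schensted row insertion, recording in Q the position of each new cell.

After inserting 1: P = [[1]].
After inserting 2: P = [[1, 2]].
After inserting 4: P = [[1, 2, 4]].
After inserting 6: P = [[1, 2, 4, 6]].
After inserting 5: P = [[1, 2, 4, 5], [6]].
After inserting 3: P = [[1, 2, 3, 5], [4], [6]].
After inserting 7: P = [[1, 2, 3, 5, 7], [4], [6]].

So P = [[1, 2, 3, 5, 7], [4], [6]], Q = [[1, 2, 3, 4, 7], [5], [6]].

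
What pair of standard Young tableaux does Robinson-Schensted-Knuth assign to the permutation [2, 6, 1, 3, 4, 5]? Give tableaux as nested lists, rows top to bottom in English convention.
Insert each entry of the permutation into P by Schensted row insertion, recording in Q the position of each new cell.

Insert 2: appended to row 1. P = [[2]], Q = [[1]].
Insert 6: appended to row 1. P = [[2, 6]], Q = [[1, 2]].
Insert 1: 1 bumps 2 from row 1; 2 starts row 2. P = [[1, 6], [2]], Q = [[1, 2], [3]].
Insert 3: 3 bumps 6 from row 1; 6 appends to row 2. P = [[1, 3], [2, 6]], Q = [[1, 2], [3, 4]].
Insert 4: appended to row 1. P = [[1, 3, 4], [2, 6]], Q = [[1, 2, 5], [3, 4]].
Insert 5: appended to row 1. P = [[1, 3, 4, 5], [2, 6]], Q = [[1, 2, 5, 6], [3, 4]].

So P = [[1, 3, 4, 5], [2, 6]], Q = [[1, 2, 5, 6], [3, 4]].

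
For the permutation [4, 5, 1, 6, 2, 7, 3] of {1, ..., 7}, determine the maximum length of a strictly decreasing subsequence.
2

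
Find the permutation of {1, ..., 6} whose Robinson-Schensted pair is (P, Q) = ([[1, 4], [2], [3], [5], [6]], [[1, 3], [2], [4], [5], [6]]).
6 3 5 4 2 1

Reverse the RSK construction: for i from n down to 1, find the cell of Q containing i, remove the entry at that cell from P, and reverse-bump it up through P; the value ejected from row 1 is w(i).

Step i=6: Q has 6 at row 5, column 1; remove 6 from row 5 of P and reverse-bump: 6 enters row 4 and ejects 5; 5 enters row 3 and ejects 3; 3 enters row 2 and ejects 2; 2 enters row 1 and ejects 1. So w(6) = 1. P is now [[2, 4], [3], [5], [6]].
Step i=5: Q has 5 at row 4, column 1; remove 6 from row 4 of P and reverse-bump: 6 enters row 3 and ejects 5; 5 enters row 2 and ejects 3; 3 enters row 1 and ejects 2. So w(5) = 2. P is now [[3, 4], [5], [6]].
Step i=4: Q has 4 at row 3, column 1; remove 6 from row 3 of P and reverse-bump: 6 enters row 2 and ejects 5; 5 enters row 1 and ejects 4. So w(4) = 4. P is now [[3, 5], [6]].
Step i=3: Q has 3 at row 1, column 2; remove that cell from P, ejecting 5. So w(3) = 5. P is now [[3], [6]].
Step i=2: Q has 2 at row 2, column 1; remove 6 from row 2 of P and reverse-bump: 6 enters row 1 and ejects 3. So w(2) = 3. P is now [[6]].
Step i=1: Q has 1 at row 1, column 1; remove that cell from P, ejecting 6. So w(1) = 6. P is now [].

So w = 6 3 5 4 2 1.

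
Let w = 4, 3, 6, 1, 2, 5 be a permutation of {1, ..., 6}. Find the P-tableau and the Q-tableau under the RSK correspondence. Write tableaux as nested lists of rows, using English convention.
P = [[1, 2, 5], [3, 6], [4]], Q = [[1, 3, 6], [2, 5], [4]]

Insert each entry of the permutation into P by Schensted row insertion, recording in Q the position of each new cell.

After inserting 4: P = [[4]].
After inserting 3: P = [[3], [4]].
After inserting 6: P = [[3, 6], [4]].
After inserting 1: P = [[1, 6], [3], [4]].
After inserting 2: P = [[1, 2], [3, 6], [4]].
After inserting 5: P = [[1, 2, 5], [3, 6], [4]].

So P = [[1, 2, 5], [3, 6], [4]], Q = [[1, 3, 6], [2, 5], [4]].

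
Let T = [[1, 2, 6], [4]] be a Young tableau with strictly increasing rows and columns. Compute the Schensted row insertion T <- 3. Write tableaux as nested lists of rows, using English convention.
[[1, 2, 3], [4, 6]]

In row 1, 3 replaces 6 (the leftmost entry greater than 3); 6 is bumped to row 2. 6 is appended to row 2. The new tableau is [[1, 2, 3], [4, 6]].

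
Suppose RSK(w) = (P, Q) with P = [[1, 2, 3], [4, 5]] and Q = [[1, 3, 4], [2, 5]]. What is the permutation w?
Reverse the RSK construction: for i from n down to 1, find the cell of Q containing i, remove the entry at that cell from P, and reverse-bump it up through P; the value ejected from row 1 is w(i).

Step i=5: Q has 5 at row 2, column 2; remove 5 from row 2 of P and reverse-bump: 5 enters row 1 and ejects 3. So w(5) = 3. P is now [[1, 2, 5], [4]].
Step i=4: Q has 4 at row 1, column 3; remove that cell from P, ejecting 5. So w(4) = 5. P is now [[1, 2], [4]].
Step i=3: Q has 3 at row 1, column 2; remove that cell from P, ejecting 2. So w(3) = 2. P is now [[1], [4]].
Step i=2: Q has 2 at row 2, column 1; remove 4 from row 2 of P and reverse-bump: 4 enters row 1 and ejects 1. So w(2) = 1. P is now [[4]].
Step i=1: Q has 1 at row 1, column 1; remove that cell from P, ejecting 4. So w(1) = 4. P is now [].

So w = 4 1 2 5 3.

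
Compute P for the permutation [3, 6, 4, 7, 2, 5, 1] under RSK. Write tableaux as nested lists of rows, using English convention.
P = [[1, 4, 5], [2, 7], [3], [6]]

Insert 3: appended to row 1. P = [[3]].
Insert 6: appended to row 1. P = [[3, 6]].
Insert 4: 4 bumps 6 from row 1; 6 starts row 2. P = [[3, 4], [6]].
Insert 7: appended to row 1. P = [[3, 4, 7], [6]].
Insert 2: 2 bumps 3 from row 1; 3 bumps 6 from row 2; 6 starts row 3. P = [[2, 4, 7], [3], [6]].
Insert 5: 5 bumps 7 from row 1; 7 appends to row 2. P = [[2, 4, 5], [3, 7], [6]].
Insert 1: 1 bumps 2 from row 1; 2 bumps 3 from row 2; 3 bumps 6 from row 3; 6 starts row 4. P = [[1, 4, 5], [2, 7], [3], [6]].

So P = [[1, 4, 5], [2, 7], [3], [6]].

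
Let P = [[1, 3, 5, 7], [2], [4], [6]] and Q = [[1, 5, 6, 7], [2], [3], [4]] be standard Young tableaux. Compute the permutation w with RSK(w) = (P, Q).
6 4 2 1 3 5 7

Reverse the RSK construction: for i from n down to 1, find the cell of Q containing i, remove the entry at that cell from P, and reverse-bump it up through P; the value ejected from row 1 is w(i).

Step i=7: Q has 7 at row 1, column 4; remove that cell from P, ejecting 7. So w(7) = 7. P is now [[1, 3, 5], [2], [4], [6]].
Step i=6: Q has 6 at row 1, column 3; remove that cell from P, ejecting 5. So w(6) = 5. P is now [[1, 3], [2], [4], [6]].
Step i=5: Q has 5 at row 1, column 2; remove that cell from P, ejecting 3. So w(5) = 3. P is now [[1], [2], [4], [6]].
Step i=4: Q has 4 at row 4, column 1; remove 6 from row 4 of P and reverse-bump: 6 enters row 3 and ejects 4; 4 enters row 2 and ejects 2; 2 enters row 1 and ejects 1. So w(4) = 1. P is now [[2], [4], [6]].
Step i=3: Q has 3 at row 3, column 1; remove 6 from row 3 of P and reverse-bump: 6 enters row 2 and ejects 4; 4 enters row 1 and ejects 2. So w(3) = 2. P is now [[4], [6]].
Step i=2: Q has 2 at row 2, column 1; remove 6 from row 2 of P and reverse-bump: 6 enters row 1 and ejects 4. So w(2) = 4. P is now [[6]].
Step i=1: Q has 1 at row 1, column 1; remove that cell from P, ejecting 6. So w(1) = 6. P is now [].

So w = 6 4 2 1 3 5 7.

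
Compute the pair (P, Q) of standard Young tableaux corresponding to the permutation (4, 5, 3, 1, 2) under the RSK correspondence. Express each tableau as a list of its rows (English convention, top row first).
P = [[1, 2], [3, 5], [4]], Q = [[1, 2], [3, 5], [4]]

Insert each entry of the permutation into P by Schensted row insertion, recording in Q the position of each new cell.

Insert 4: appended to row 1. P = [[4]].
Insert 5: appended to row 1. P = [[4, 5]].
Insert 3: 3 bumps 4 from row 1; 4 starts row 2. P = [[3, 5], [4]].
Insert 1: 1 bumps 3 from row 1; 3 bumps 4 from row 2; 4 starts row 3. P = [[1, 5], [3], [4]].
Insert 2: 2 bumps 5 from row 1; 5 appends to row 2. P = [[1, 2], [3, 5], [4]].

So P = [[1, 2], [3, 5], [4]], Q = [[1, 2], [3, 5], [4]].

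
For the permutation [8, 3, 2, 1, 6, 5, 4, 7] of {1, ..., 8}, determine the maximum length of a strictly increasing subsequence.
3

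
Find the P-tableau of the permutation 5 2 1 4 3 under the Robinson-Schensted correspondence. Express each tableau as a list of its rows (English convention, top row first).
Insert 5: appended to row 1. P = [[5]].
Insert 2: 2 bumps 5 from row 1; 5 starts row 2. P = [[2], [5]].
Insert 1: 1 bumps 2 from row 1; 2 bumps 5 from row 2; 5 starts row 3. P = [[1], [2], [5]].
Insert 4: appended to row 1. P = [[1, 4], [2], [5]].
Insert 3: 3 bumps 4 from row 1; 4 appends to row 2. P = [[1, 3], [2, 4], [5]].

So P = [[1, 3], [2, 4], [5]].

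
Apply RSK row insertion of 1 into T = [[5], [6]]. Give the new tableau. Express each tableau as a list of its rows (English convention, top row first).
In row 1, 1 replaces 5 (the leftmost entry greater than 1); 5 is bumped to row 2. In row 2, 5 replaces 6 (the leftmost entry greater than 5); 6 is bumped to row 3. 6 starts a new row 3. The new tableau is [[1], [5], [6]].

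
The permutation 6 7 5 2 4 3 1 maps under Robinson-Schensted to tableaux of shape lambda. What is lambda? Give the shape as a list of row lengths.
Row-insert each entry into an empty tableau.

After inserting 6: P = [[6]].
After inserting 7: P = [[6, 7]].
After inserting 5: P = [[5, 7], [6]].
After inserting 2: P = [[2, 7], [5], [6]].
After inserting 4: P = [[2, 4], [5, 7], [6]].
After inserting 3: P = [[2, 3], [4, 7], [5], [6]].
After inserting 1: P = [[1, 3], [2, 7], [4], [5], [6]].

The final insertion tableau P = [[1, 3], [2, 7], [4], [5], [6]] has shape [2, 2, 1, 1, 1].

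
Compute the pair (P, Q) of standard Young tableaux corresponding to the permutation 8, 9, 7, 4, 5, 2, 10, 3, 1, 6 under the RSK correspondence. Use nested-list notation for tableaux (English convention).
P = [[1, 3, 6], [2, 5, 10], [4, 9], [7], [8]], Q = [[1, 2, 7], [3, 5, 10], [4, 8], [6], [9]]

Insert each entry of the permutation into P by Schensted row insertion, recording in Q the position of each new cell.

Insert 8: appended to row 1. P = [[8]].
Insert 9: appended to row 1. P = [[8, 9]].
Insert 7: 7 bumps 8 from row 1; 8 starts row 2. P = [[7, 9], [8]].
Insert 4: 4 bumps 7 from row 1; 7 bumps 8 from row 2; 8 starts row 3. P = [[4, 9], [7], [8]].
Insert 5: 5 bumps 9 from row 1; 9 appends to row 2. P = [[4, 5], [7, 9], [8]].
Insert 2: 2 bumps 4 from row 1; 4 bumps 7 from row 2; 7 bumps 8 from row 3; 8 starts row 4. P = [[2, 5], [4, 9], [7], [8]].
Insert 10: appended to row 1. P = [[2, 5, 10], [4, 9], [7], [8]].
Insert 3: 3 bumps 5 from row 1; 5 bumps 9 from row 2; 9 appends to row 3. P = [[2, 3, 10], [4, 5], [7, 9], [8]].
Insert 1: 1 bumps 2 from row 1; 2 bumps 4 from row 2; 4 bumps 7 from row 3; 7 bumps 8 from row 4; 8 starts row 5. P = [[1, 3, 10], [2, 5], [4, 9], [7], [8]].
Insert 6: 6 bumps 10 from row 1; 10 appends to row 2. P = [[1, 3, 6], [2, 5, 10], [4, 9], [7], [8]].

So P = [[1, 3, 6], [2, 5, 10], [4, 9], [7], [8]], Q = [[1, 2, 7], [3, 5, 10], [4, 8], [6], [9]].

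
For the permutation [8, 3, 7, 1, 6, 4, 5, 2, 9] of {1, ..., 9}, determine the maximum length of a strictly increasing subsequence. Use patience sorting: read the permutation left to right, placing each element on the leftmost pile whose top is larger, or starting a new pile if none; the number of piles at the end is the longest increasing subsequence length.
4

8: new pile. tops = [8]
3: onto pile 1 (replacing 8). tops = [3]
7: new pile. tops = [3, 7]
1: onto pile 1 (replacing 3). tops = [1, 7]
6: onto pile 2 (replacing 7). tops = [1, 6]
4: onto pile 2 (replacing 6). tops = [1, 4]
5: new pile. tops = [1, 4, 5]
2: onto pile 2 (replacing 4). tops = [1, 2, 5]
9: new pile. tops = [1, 2, 5, 9]

4 piles, so the longest increasing subsequence has length 4.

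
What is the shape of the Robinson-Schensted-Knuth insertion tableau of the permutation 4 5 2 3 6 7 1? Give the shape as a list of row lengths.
[4, 2, 1]

Row-insert each entry into an empty tableau.

After inserting 4: P = [[4]].
After inserting 5: P = [[4, 5]].
After inserting 2: P = [[2, 5], [4]].
After inserting 3: P = [[2, 3], [4, 5]].
After inserting 6: P = [[2, 3, 6], [4, 5]].
After inserting 7: P = [[2, 3, 6, 7], [4, 5]].
After inserting 1: P = [[1, 3, 6, 7], [2, 5], [4]].

The final insertion tableau P = [[1, 3, 6, 7], [2, 5], [4]] has shape [4, 2, 1].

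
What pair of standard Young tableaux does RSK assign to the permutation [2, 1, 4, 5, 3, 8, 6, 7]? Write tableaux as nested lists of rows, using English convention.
P = [[1, 3, 5, 6, 7], [2, 4, 8]], Q = [[1, 3, 4, 6, 8], [2, 5, 7]]

Insert each entry of the permutation into P by Schensted row insertion, recording in Q the position of each new cell.

Insert 2: appended to row 1. P = [[2]].
Insert 1: 1 bumps 2 from row 1; 2 starts row 2. P = [[1], [2]].
Insert 4: appended to row 1. P = [[1, 4], [2]].
Insert 5: appended to row 1. P = [[1, 4, 5], [2]].
Insert 3: 3 bumps 4 from row 1; 4 appends to row 2. P = [[1, 3, 5], [2, 4]].
Insert 8: appended to row 1. P = [[1, 3, 5, 8], [2, 4]].
Insert 6: 6 bumps 8 from row 1; 8 appends to row 2. P = [[1, 3, 5, 6], [2, 4, 8]].
Insert 7: appended to row 1. P = [[1, 3, 5, 6, 7], [2, 4, 8]].

So P = [[1, 3, 5, 6, 7], [2, 4, 8]], Q = [[1, 3, 4, 6, 8], [2, 5, 7]].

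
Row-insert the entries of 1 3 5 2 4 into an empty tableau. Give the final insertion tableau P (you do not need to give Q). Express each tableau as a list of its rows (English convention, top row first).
Insert 1: appended to row 1. P = [[1]].
Insert 3: appended to row 1. P = [[1, 3]].
Insert 5: appended to row 1. P = [[1, 3, 5]].
Insert 2: 2 bumps 3 from row 1; 3 starts row 2. P = [[1, 2, 5], [3]].
Insert 4: 4 bumps 5 from row 1; 5 appends to row 2. P = [[1, 2, 4], [3, 5]].

So P = [[1, 2, 4], [3, 5]].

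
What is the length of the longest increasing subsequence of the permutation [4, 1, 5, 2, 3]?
3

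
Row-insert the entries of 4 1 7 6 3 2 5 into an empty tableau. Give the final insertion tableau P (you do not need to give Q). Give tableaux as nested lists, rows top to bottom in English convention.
P = [[1, 2, 5], [3, 6], [4], [7]]

Insert 4: appended to row 1. P = [[4]].
Insert 1: 1 bumps 4 from row 1; 4 starts row 2. P = [[1], [4]].
Insert 7: appended to row 1. P = [[1, 7], [4]].
Insert 6: 6 bumps 7 from row 1; 7 appends to row 2. P = [[1, 6], [4, 7]].
Insert 3: 3 bumps 6 from row 1; 6 bumps 7 from row 2; 7 starts row 3. P = [[1, 3], [4, 6], [7]].
Insert 2: 2 bumps 3 from row 1; 3 bumps 4 from row 2; 4 bumps 7 from row 3; 7 starts row 4. P = [[1, 2], [3, 6], [4], [7]].
Insert 5: appended to row 1. P = [[1, 2, 5], [3, 6], [4], [7]].

So P = [[1, 2, 5], [3, 6], [4], [7]].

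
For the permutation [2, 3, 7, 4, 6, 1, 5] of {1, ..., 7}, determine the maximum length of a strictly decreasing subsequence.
3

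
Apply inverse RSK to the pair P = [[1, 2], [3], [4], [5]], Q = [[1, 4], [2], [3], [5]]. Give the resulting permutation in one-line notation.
5 4 1 3 2

Reverse the RSK construction: for i from n down to 1, find the cell of Q containing i, remove the entry at that cell from P, and reverse-bump it up through P; the value ejected from row 1 is w(i).

Step i=5: Q has 5 at row 4, column 1; remove 5 from row 4 of P and reverse-bump: 5 enters row 3 and ejects 4; 4 enters row 2 and ejects 3; 3 enters row 1 and ejects 2. So w(5) = 2. P is now [[1, 3], [4], [5]].
Step i=4: Q has 4 at row 1, column 2; remove that cell from P, ejecting 3. So w(4) = 3. P is now [[1], [4], [5]].
Step i=3: Q has 3 at row 3, column 1; remove 5 from row 3 of P and reverse-bump: 5 enters row 2 and ejects 4; 4 enters row 1 and ejects 1. So w(3) = 1. P is now [[4], [5]].
Step i=2: Q has 2 at row 2, column 1; remove 5 from row 2 of P and reverse-bump: 5 enters row 1 and ejects 4. So w(2) = 4. P is now [[5]].
Step i=1: Q has 1 at row 1, column 1; remove that cell from P, ejecting 5. So w(1) = 5. P is now [].

So w = 5 4 1 3 2.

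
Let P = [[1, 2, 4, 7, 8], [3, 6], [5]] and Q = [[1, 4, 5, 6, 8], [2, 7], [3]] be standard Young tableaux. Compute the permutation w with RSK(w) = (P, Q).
5 3 1 2 6 7 4 8

Reverse the RSK construction: for i from n down to 1, find the cell of Q containing i, remove the entry at that cell from P, and reverse-bump it up through P; the value ejected from row 1 is w(i).

Step i=8: Q has 8 at row 1, column 5; remove that cell from P, ejecting 8. So w(8) = 8. P is now [[1, 2, 4, 7], [3, 6], [5]].
Step i=7: Q has 7 at row 2, column 2; remove 6 from row 2 of P and reverse-bump: 6 enters row 1 and ejects 4. So w(7) = 4. P is now [[1, 2, 6, 7], [3], [5]].
Step i=6: Q has 6 at row 1, column 4; remove that cell from P, ejecting 7. So w(6) = 7. P is now [[1, 2, 6], [3], [5]].
Step i=5: Q has 5 at row 1, column 3; remove that cell from P, ejecting 6. So w(5) = 6. P is now [[1, 2], [3], [5]].
Step i=4: Q has 4 at row 1, column 2; remove that cell from P, ejecting 2. So w(4) = 2. P is now [[1], [3], [5]].
Step i=3: Q has 3 at row 3, column 1; remove 5 from row 3 of P and reverse-bump: 5 enters row 2 and ejects 3; 3 enters row 1 and ejects 1. So w(3) = 1. P is now [[3], [5]].
Step i=2: Q has 2 at row 2, column 1; remove 5 from row 2 of P and reverse-bump: 5 enters row 1 and ejects 3. So w(2) = 3. P is now [[5]].
Step i=1: Q has 1 at row 1, column 1; remove that cell from P, ejecting 5. So w(1) = 5. P is now [].

So w = 5 3 1 2 6 7 4 8.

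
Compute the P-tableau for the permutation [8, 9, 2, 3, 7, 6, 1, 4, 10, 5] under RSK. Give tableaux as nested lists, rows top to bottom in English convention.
Insert 8: appended to row 1. P = [[8]].
Insert 9: appended to row 1. P = [[8, 9]].
Insert 2: 2 bumps 8 from row 1; 8 starts row 2. P = [[2, 9], [8]].
Insert 3: 3 bumps 9 from row 1; 9 appends to row 2. P = [[2, 3], [8, 9]].
Insert 7: appended to row 1. P = [[2, 3, 7], [8, 9]].
Insert 6: 6 bumps 7 from row 1; 7 bumps 8 from row 2; 8 starts row 3. P = [[2, 3, 6], [7, 9], [8]].
Insert 1: 1 bumps 2 from row 1; 2 bumps 7 from row 2; 7 bumps 8 from row 3; 8 starts row 4. P = [[1, 3, 6], [2, 9], [7], [8]].
Insert 4: 4 bumps 6 from row 1; 6 bumps 9 from row 2; 9 appends to row 3. P = [[1, 3, 4], [2, 6], [7, 9], [8]].
Insert 10: appended to row 1. P = [[1, 3, 4, 10], [2, 6], [7, 9], [8]].
Insert 5: 5 bumps 10 from row 1; 10 appends to row 2. P = [[1, 3, 4, 5], [2, 6, 10], [7, 9], [8]].

So P = [[1, 3, 4, 5], [2, 6, 10], [7, 9], [8]].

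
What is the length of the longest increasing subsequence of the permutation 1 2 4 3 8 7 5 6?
5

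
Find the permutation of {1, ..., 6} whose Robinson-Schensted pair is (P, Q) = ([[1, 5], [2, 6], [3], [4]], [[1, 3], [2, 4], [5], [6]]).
Reverse the RSK construction: for i from n down to 1, find the cell of Q containing i, remove the entry at that cell from P, and reverse-bump it up through P; the value ejected from row 1 is w(i).

Step i=6: Q has 6 at row 4, column 1; remove 4 from row 4 of P and reverse-bump: 4 enters row 3 and ejects 3; 3 enters row 2 and ejects 2; 2 enters row 1 and ejects 1. So w(6) = 1. P is now [[2, 5], [3, 6], [4]].
Step i=5: Q has 5 at row 3, column 1; remove 4 from row 3 of P and reverse-bump: 4 enters row 2 and ejects 3; 3 enters row 1 and ejects 2. So w(5) = 2. P is now [[3, 5], [4, 6]].
Step i=4: Q has 4 at row 2, column 2; remove 6 from row 2 of P and reverse-bump: 6 enters row 1 and ejects 5. So w(4) = 5. P is now [[3, 6], [4]].
Step i=3: Q has 3 at row 1, column 2; remove that cell from P, ejecting 6. So w(3) = 6. P is now [[3], [4]].
Step i=2: Q has 2 at row 2, column 1; remove 4 from row 2 of P and reverse-bump: 4 enters row 1 and ejects 3. So w(2) = 3. P is now [[4]].
Step i=1: Q has 1 at row 1, column 1; remove that cell from P, ejecting 4. So w(1) = 4. P is now [].

So w = 4 3 6 5 2 1.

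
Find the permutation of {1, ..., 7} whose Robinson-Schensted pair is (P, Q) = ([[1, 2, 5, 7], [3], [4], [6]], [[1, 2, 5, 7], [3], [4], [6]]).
1 6 4 3 5 2 7

Reverse RSK: for i = n, n-1, ..., 1, locate i in Q, remove the corresponding corner cell from P, and reverse-bump its entry up through P; the value ejected from row 1 is w(i).

So w = 1 6 4 3 5 2 7.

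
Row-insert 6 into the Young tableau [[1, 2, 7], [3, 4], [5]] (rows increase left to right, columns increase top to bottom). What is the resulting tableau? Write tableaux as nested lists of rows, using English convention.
[[1, 2, 6], [3, 4, 7], [5]]

In row 1, 6 replaces 7 (the leftmost entry greater than 6); 7 is bumped to row 2. 7 is appended to row 2. The new tableau is [[1, 2, 6], [3, 4, 7], [5]].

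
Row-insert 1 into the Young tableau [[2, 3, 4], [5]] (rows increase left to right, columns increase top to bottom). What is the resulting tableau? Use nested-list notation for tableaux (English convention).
In row 1, 1 replaces 2 (the leftmost entry greater than 1); 2 is bumped to row 2. In row 2, 2 replaces 5 (the leftmost entry greater than 2); 5 is bumped to row 3. 5 starts a new row 3. The new tableau is [[1, 3, 4], [2], [5]].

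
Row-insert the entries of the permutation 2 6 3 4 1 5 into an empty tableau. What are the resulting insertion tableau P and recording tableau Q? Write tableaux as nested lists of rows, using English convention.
Insert each entry of the permutation into P by Schensted row insertion, recording in Q the position of each new cell.

Insert 2: appended to row 1. P = [[2]], Q = [[1]].
Insert 6: appended to row 1. P = [[2, 6]], Q = [[1, 2]].
Insert 3: 3 bumps 6 from row 1; 6 starts row 2. P = [[2, 3], [6]], Q = [[1, 2], [3]].
Insert 4: appended to row 1. P = [[2, 3, 4], [6]], Q = [[1, 2, 4], [3]].
Insert 1: 1 bumps 2 from row 1; 2 bumps 6 from row 2; 6 starts row 3. P = [[1, 3, 4], [2], [6]], Q = [[1, 2, 4], [3], [5]].
Insert 5: appended to row 1. P = [[1, 3, 4, 5], [2], [6]], Q = [[1, 2, 4, 6], [3], [5]].

So P = [[1, 3, 4, 5], [2], [6]], Q = [[1, 2, 4, 6], [3], [5]].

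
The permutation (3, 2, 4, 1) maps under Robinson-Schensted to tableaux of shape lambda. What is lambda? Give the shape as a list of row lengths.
[2, 1, 1]

Row-insert each entry into an empty tableau.

After inserting 3: P = [[3]].
After inserting 2: P = [[2], [3]].
After inserting 4: P = [[2, 4], [3]].
After inserting 1: P = [[1, 4], [2], [3]].

The final insertion tableau P = [[1, 4], [2], [3]] has shape [2, 1, 1].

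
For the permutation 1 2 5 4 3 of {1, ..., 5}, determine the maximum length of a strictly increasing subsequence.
3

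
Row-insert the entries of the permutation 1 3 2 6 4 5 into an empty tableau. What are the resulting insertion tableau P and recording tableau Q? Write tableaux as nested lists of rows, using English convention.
Insert each entry of the permutation into P by Schensted row insertion, recording in Q the position of each new cell.

Insert 1: appended to row 1. P = [[1]], Q = [[1]].
Insert 3: appended to row 1. P = [[1, 3]], Q = [[1, 2]].
Insert 2: 2 bumps 3 from row 1; 3 starts row 2. P = [[1, 2], [3]], Q = [[1, 2], [3]].
Insert 6: appended to row 1. P = [[1, 2, 6], [3]], Q = [[1, 2, 4], [3]].
Insert 4: 4 bumps 6 from row 1; 6 appends to row 2. P = [[1, 2, 4], [3, 6]], Q = [[1, 2, 4], [3, 5]].
Insert 5: appended to row 1. P = [[1, 2, 4, 5], [3, 6]], Q = [[1, 2, 4, 6], [3, 5]].

So P = [[1, 2, 4, 5], [3, 6]], Q = [[1, 2, 4, 6], [3, 5]].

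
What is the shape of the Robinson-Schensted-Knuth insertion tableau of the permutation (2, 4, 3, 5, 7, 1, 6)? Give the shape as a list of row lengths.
[4, 2, 1]

Row-insert each entry into an empty tableau.

After inserting 2: P = [[2]].
After inserting 4: P = [[2, 4]].
After inserting 3: P = [[2, 3], [4]].
After inserting 5: P = [[2, 3, 5], [4]].
After inserting 7: P = [[2, 3, 5, 7], [4]].
After inserting 1: P = [[1, 3, 5, 7], [2], [4]].
After inserting 6: P = [[1, 3, 5, 6], [2, 7], [4]].

The final insertion tableau P = [[1, 3, 5, 6], [2, 7], [4]] has shape [4, 2, 1].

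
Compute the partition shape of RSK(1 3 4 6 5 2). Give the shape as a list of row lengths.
Row-insert each entry into an empty tableau.

After inserting 1: P = [[1]].
After inserting 3: P = [[1, 3]].
After inserting 4: P = [[1, 3, 4]].
After inserting 6: P = [[1, 3, 4, 6]].
After inserting 5: P = [[1, 3, 4, 5], [6]].
After inserting 2: P = [[1, 2, 4, 5], [3], [6]].

The final insertion tableau P = [[1, 2, 4, 5], [3], [6]] has shape [4, 1, 1].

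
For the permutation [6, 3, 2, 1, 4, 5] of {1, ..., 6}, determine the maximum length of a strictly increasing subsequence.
3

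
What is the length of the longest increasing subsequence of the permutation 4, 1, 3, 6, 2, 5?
3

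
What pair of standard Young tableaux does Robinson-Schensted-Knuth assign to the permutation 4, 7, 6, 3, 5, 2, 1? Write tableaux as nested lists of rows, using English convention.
Insert each entry of the permutation into P by Schensted row insertion, recording in Q the position of each new cell.

After inserting 4: P = [[4]].
After inserting 7: P = [[4, 7]].
After inserting 6: P = [[4, 6], [7]].
After inserting 3: P = [[3, 6], [4], [7]].
After inserting 5: P = [[3, 5], [4, 6], [7]].
After inserting 2: P = [[2, 5], [3, 6], [4], [7]].
After inserting 1: P = [[1, 5], [2, 6], [3], [4], [7]].

So P = [[1, 5], [2, 6], [3], [4], [7]], Q = [[1, 2], [3, 5], [4], [6], [7]].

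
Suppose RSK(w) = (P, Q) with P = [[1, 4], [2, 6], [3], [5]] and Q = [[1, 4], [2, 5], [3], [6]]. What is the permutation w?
Reverse the RSK construction: for i from n down to 1, find the cell of Q containing i, remove the entry at that cell from P, and reverse-bump it up through P; the value ejected from row 1 is w(i).

Step i=6: Q has 6 at row 4, column 1; remove 5 from row 4 of P and reverse-bump: 5 enters row 3 and ejects 3; 3 enters row 2 and ejects 2; 2 enters row 1 and ejects 1. So w(6) = 1. P is now [[2, 4], [3, 6], [5]].
Step i=5: Q has 5 at row 2, column 2; remove 6 from row 2 of P and reverse-bump: 6 enters row 1 and ejects 4. So w(5) = 4. P is now [[2, 6], [3], [5]].
Step i=4: Q has 4 at row 1, column 2; remove that cell from P, ejecting 6. So w(4) = 6. P is now [[2], [3], [5]].
Step i=3: Q has 3 at row 3, column 1; remove 5 from row 3 of P and reverse-bump: 5 enters row 2 and ejects 3; 3 enters row 1 and ejects 2. So w(3) = 2. P is now [[3], [5]].
Step i=2: Q has 2 at row 2, column 1; remove 5 from row 2 of P and reverse-bump: 5 enters row 1 and ejects 3. So w(2) = 3. P is now [[5]].
Step i=1: Q has 1 at row 1, column 1; remove that cell from P, ejecting 5. So w(1) = 5. P is now [].

So w = 5 3 2 6 4 1.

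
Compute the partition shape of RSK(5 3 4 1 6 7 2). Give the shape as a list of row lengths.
[4, 2, 1]

RSK row insertion gives P = [[1, 2, 6, 7], [3, 4], [5]], which has shape [4, 2, 1].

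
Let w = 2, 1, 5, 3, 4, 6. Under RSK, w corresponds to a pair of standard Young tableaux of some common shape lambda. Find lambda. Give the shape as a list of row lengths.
Row-insert each entry into an empty tableau.

After inserting 2: P = [[2]].
After inserting 1: P = [[1], [2]].
After inserting 5: P = [[1, 5], [2]].
After inserting 3: P = [[1, 3], [2, 5]].
After inserting 4: P = [[1, 3, 4], [2, 5]].
After inserting 6: P = [[1, 3, 4, 6], [2, 5]].

The final insertion tableau P = [[1, 3, 4, 6], [2, 5]] has shape [4, 2].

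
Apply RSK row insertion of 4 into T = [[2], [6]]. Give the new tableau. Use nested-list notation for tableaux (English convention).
4 is larger than every entry of row 1, so it is appended to row 1. The new tableau is [[2, 4], [6]].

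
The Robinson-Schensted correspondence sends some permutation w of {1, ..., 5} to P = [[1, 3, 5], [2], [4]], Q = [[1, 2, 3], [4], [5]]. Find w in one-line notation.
2 4 5 3 1

Reverse the RSK construction: for i from n down to 1, find the cell of Q containing i, remove the entry at that cell from P, and reverse-bump it up through P; the value ejected from row 1 is w(i).

Step i=5: Q has 5 at row 3, column 1; remove 4 from row 3 of P and reverse-bump: 4 enters row 2 and ejects 2; 2 enters row 1 and ejects 1. So w(5) = 1. P is now [[2, 3, 5], [4]].
Step i=4: Q has 4 at row 2, column 1; remove 4 from row 2 of P and reverse-bump: 4 enters row 1 and ejects 3. So w(4) = 3. P is now [[2, 4, 5]].
Step i=3: Q has 3 at row 1, column 3; remove that cell from P, ejecting 5. So w(3) = 5. P is now [[2, 4]].
Step i=2: Q has 2 at row 1, column 2; remove that cell from P, ejecting 4. So w(2) = 4. P is now [[2]].
Step i=1: Q has 1 at row 1, column 1; remove that cell from P, ejecting 2. So w(1) = 2. P is now [].

So w = 2 4 5 3 1.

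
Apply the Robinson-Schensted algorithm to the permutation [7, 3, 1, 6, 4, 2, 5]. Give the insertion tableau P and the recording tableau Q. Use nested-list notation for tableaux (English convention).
Insert each entry of the permutation into P by Schensted row insertion, recording in Q the position of each new cell.

Insert 7: appended to row 1. P = [[7]].
Insert 3: 3 bumps 7 from row 1; 7 starts row 2. P = [[3], [7]].
Insert 1: 1 bumps 3 from row 1; 3 bumps 7 from row 2; 7 starts row 3. P = [[1], [3], [7]].
Insert 6: appended to row 1. P = [[1, 6], [3], [7]].
Insert 4: 4 bumps 6 from row 1; 6 appends to row 2. P = [[1, 4], [3, 6], [7]].
Insert 2: 2 bumps 4 from row 1; 4 bumps 6 from row 2; 6 bumps 7 from row 3; 7 starts row 4. P = [[1, 2], [3, 4], [6], [7]].
Insert 5: appended to row 1. P = [[1, 2, 5], [3, 4], [6], [7]].

So P = [[1, 2, 5], [3, 4], [6], [7]], Q = [[1, 4, 7], [2, 5], [3], [6]].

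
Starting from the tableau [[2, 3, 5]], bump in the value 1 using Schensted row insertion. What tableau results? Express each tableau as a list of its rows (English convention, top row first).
[[1, 3, 5], [2]]

In row 1, 1 replaces 2 (the leftmost entry greater than 1); 2 is bumped to row 2. 2 starts a new row 2. The new tableau is [[1, 3, 5], [2]].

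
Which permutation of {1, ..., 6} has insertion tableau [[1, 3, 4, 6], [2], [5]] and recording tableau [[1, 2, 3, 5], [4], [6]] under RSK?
Reverse the RSK construction: for i from n down to 1, find the cell of Q containing i, remove the entry at that cell from P, and reverse-bump it up through P; the value ejected from row 1 is w(i).

Step i=6: Q has 6 at row 3, column 1; remove 5 from row 3 of P and reverse-bump: 5 enters row 2 and ejects 2; 2 enters row 1 and ejects 1. So w(6) = 1. P is now [[2, 3, 4, 6], [5]].
Step i=5: Q has 5 at row 1, column 4; remove that cell from P, ejecting 6. So w(5) = 6. P is now [[2, 3, 4], [5]].
Step i=4: Q has 4 at row 2, column 1; remove 5 from row 2 of P and reverse-bump: 5 enters row 1 and ejects 4. So w(4) = 4. P is now [[2, 3, 5]].
Step i=3: Q has 3 at row 1, column 3; remove that cell from P, ejecting 5. So w(3) = 5. P is now [[2, 3]].
Step i=2: Q has 2 at row 1, column 2; remove that cell from P, ejecting 3. So w(2) = 3. P is now [[2]].
Step i=1: Q has 1 at row 1, column 1; remove that cell from P, ejecting 2. So w(1) = 2. P is now [].

So w = 2 3 5 4 6 1.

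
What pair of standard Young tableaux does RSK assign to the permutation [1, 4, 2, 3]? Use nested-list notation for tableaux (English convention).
Insert each entry of the permutation into P by Schensted row insertion, recording in Q the position of each new cell.

After inserting 1: P = [[1]].
After inserting 4: P = [[1, 4]].
After inserting 2: P = [[1, 2], [4]].
After inserting 3: P = [[1, 2, 3], [4]].

So P = [[1, 2, 3], [4]], Q = [[1, 2, 4], [3]].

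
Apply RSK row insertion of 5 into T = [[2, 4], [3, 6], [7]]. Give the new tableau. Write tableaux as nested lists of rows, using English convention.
[[2, 4, 5], [3, 6], [7]]

5 is larger than every entry of row 1, so it is appended to row 1. The new tableau is [[2, 4, 5], [3, 6], [7]].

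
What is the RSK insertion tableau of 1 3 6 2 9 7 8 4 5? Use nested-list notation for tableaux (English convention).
P = [[1, 2, 4, 5, 8], [3, 6, 7], [9]]

After inserting 1: P = [[1]].
After inserting 3: P = [[1, 3]].
After inserting 6: P = [[1, 3, 6]].
After inserting 2: P = [[1, 2, 6], [3]].
After inserting 9: P = [[1, 2, 6, 9], [3]].
After inserting 7: P = [[1, 2, 6, 7], [3, 9]].
After inserting 8: P = [[1, 2, 6, 7, 8], [3, 9]].
After inserting 4: P = [[1, 2, 4, 7, 8], [3, 6], [9]].
After inserting 5: P = [[1, 2, 4, 5, 8], [3, 6, 7], [9]].

So P = [[1, 2, 4, 5, 8], [3, 6, 7], [9]].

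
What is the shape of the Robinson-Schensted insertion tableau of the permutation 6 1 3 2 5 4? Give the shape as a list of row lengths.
[3, 2, 1]

Row-insert each entry into an empty tableau.

After inserting 6: P = [[6]].
After inserting 1: P = [[1], [6]].
After inserting 3: P = [[1, 3], [6]].
After inserting 2: P = [[1, 2], [3], [6]].
After inserting 5: P = [[1, 2, 5], [3], [6]].
After inserting 4: P = [[1, 2, 4], [3, 5], [6]].

The final insertion tableau P = [[1, 2, 4], [3, 5], [6]] has shape [3, 2, 1].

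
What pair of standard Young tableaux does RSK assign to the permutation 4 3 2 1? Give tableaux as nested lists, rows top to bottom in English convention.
Insert each entry of the permutation into P by Schensted row insertion, recording in Q the position of each new cell.

Insert 4: appended to row 1. P = [[4]].
Insert 3: 3 bumps 4 from row 1; 4 starts row 2. P = [[3], [4]].
Insert 2: 2 bumps 3 from row 1; 3 bumps 4 from row 2; 4 starts row 3. P = [[2], [3], [4]].
Insert 1: 1 bumps 2 from row 1; 2 bumps 3 from row 2; 3 bumps 4 from row 3; 4 starts row 4. P = [[1], [2], [3], [4]].

So P = [[1], [2], [3], [4]], Q = [[1], [2], [3], [4]].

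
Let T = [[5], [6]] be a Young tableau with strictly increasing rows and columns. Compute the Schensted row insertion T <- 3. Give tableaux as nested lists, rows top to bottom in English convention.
In row 1, 3 replaces 5 (the leftmost entry greater than 3); 5 is bumped to row 2. In row 2, 5 replaces 6 (the leftmost entry greater than 5); 6 is bumped to row 3. 6 starts a new row 3. The new tableau is [[3], [5], [6]].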